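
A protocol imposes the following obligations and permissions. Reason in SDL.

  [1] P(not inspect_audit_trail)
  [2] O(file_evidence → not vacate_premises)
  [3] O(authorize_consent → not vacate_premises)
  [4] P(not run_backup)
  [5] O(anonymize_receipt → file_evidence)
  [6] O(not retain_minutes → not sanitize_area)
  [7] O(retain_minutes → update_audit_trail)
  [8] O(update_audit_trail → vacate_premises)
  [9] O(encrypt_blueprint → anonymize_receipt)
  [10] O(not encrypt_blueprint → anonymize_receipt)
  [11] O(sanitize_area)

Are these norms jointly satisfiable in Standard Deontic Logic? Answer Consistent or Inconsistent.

Inconsistent

By case analysis on not encrypt_blueprint: premise 10 gives O(not encrypt_blueprint → anonymize_receipt) and premise 9 gives O(encrypt_blueprint → anonymize_receipt), so O(anonymize_receipt) either way.
Applying K to premise 5 (O(anonymize_receipt → file_evidence)) and O(anonymize_receipt) yields O(file_evidence).
With premise 2, O(file_evidence → not vacate_premises), the K-axiom yields O(not vacate_premises).
The contrapositive of premise 8 (O(update_audit_trail → vacate_premises)) is O(not vacate_premises → not update_audit_trail), and O(not vacate_premises) is already established, so O(not update_audit_trail).
Premise 7, O(retain_minutes → update_audit_trail), contraposes to O(not update_audit_trail → not retain_minutes); with O(not update_audit_trail) we get O(not retain_minutes).
From O(not retain_minutes) and premise 6, O(not retain_minutes → not sanitize_area), we obtain O(not sanitize_area).
However, premise 11 gives O(sanitize_area).
We now have both O(not sanitize_area) and O(sanitize_area) — sanitize_area is simultaneously obligatory and forbidden, violating the D-axiom.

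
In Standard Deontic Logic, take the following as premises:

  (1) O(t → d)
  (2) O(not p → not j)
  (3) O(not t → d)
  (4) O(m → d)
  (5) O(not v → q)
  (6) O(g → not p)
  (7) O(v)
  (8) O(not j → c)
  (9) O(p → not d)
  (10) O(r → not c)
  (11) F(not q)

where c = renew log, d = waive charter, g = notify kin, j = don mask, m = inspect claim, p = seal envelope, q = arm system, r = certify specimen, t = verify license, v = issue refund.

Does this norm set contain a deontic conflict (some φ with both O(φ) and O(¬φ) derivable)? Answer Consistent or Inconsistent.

Premise 5 is O(not v → q); even if O(q) held, inferring O(not v) would be affirming the consequent — invalid.
So O(not v) is not derivable, and the apparent clash with O(v) does not arise.
A world satisfying every obligation exists (e.g. c=true, d=true, g=false, j=false, m=false, p=false, q=true, r=false, t=false, v=true); no atom is both obligatory and forbidden, so the set is consistent.

Consistent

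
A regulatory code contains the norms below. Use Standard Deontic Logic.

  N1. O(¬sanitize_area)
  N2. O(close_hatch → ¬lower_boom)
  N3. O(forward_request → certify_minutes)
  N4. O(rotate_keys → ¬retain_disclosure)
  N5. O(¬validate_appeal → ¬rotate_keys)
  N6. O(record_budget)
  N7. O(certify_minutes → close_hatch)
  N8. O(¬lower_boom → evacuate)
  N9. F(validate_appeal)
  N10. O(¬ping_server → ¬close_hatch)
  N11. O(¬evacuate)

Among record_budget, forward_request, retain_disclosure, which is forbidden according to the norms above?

forward_request

Premise 11 states O(¬evacuate) outright.
Premise 8, O(¬lower_boom → evacuate), contraposes to O(¬evacuate → lower_boom); with O(¬evacuate) we get O(lower_boom).
Premise 2, O(close_hatch → ¬lower_boom), contraposes to O(lower_boom → ¬close_hatch); with O(lower_boom) we get O(¬close_hatch).
The contrapositive of premise 7 (O(certify_minutes → close_hatch)) is O(¬close_hatch → ¬certify_minutes), and O(¬close_hatch) is already established, so O(¬certify_minutes).
The contrapositive of premise 3 (O(forward_request → certify_minutes)) is O(¬certify_minutes → ¬forward_request), and O(¬certify_minutes) is already established, so O(¬forward_request).
So O(¬forward_request) holds, i.e. forward_request is forbidden. None of the other listed options is forbidden under the premises.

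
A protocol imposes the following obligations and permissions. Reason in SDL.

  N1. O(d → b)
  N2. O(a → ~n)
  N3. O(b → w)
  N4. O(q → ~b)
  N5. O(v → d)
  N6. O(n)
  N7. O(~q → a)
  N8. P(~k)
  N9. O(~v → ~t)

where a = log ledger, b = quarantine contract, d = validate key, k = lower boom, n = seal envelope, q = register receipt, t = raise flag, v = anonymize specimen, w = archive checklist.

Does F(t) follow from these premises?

Yes

Premise 6 gives O(n).
Premise 2 is O(a → ~n); contrapositively O(n → ~a). Since O(n) holds, K gives O(~a).
Premise 7, O(~q → a), contraposes to O(~a → q); with O(~a) we get O(q).
From O(q) and premise 4, O(q → ~b), we obtain O(~b).
Premise 1, O(d → b), contraposes to O(~b → ~d); with O(~b) we get O(~d).
The contrapositive of premise 5 (O(v → d)) is O(~d → ~v), and O(~d) is already established, so O(~v).
Applying K to premise 9 (O(~v → ~t)) and O(~v) yields O(~t).
Premises 3, 8 do not contribute to this derivation.
So O(~t) holds, i.e. F(t). The claim follows.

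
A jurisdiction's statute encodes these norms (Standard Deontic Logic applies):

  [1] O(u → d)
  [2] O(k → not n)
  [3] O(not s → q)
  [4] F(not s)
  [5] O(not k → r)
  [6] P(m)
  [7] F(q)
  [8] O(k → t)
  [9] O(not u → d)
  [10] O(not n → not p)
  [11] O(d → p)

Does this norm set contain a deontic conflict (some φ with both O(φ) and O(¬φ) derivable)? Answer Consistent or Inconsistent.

Consistent

Premise 3 is O(not s → q), but O(not s) is not derivable from the premises, so it does not yield O(q).
So O(q) is not derivable, and the apparent clash with O(not q) does not arise.
A world satisfying every obligation exists (e.g. d=true, k=false, m=false, n=true, p=true, q=false, r=true, s=true, t=false, u=false); no atom is both obligatory and forbidden, so the set is consistent.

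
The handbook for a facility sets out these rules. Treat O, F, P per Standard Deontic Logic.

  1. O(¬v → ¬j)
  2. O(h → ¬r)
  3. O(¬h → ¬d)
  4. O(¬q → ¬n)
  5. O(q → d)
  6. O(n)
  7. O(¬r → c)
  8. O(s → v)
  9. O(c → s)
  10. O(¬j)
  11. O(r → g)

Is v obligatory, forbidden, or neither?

Obligatory

From premise 6 we have O(n).
Premise 4 is O(¬q → ¬n); contrapositively O(n → q). Since O(n) holds, K gives O(q).
Premise 5 is O(q → d); since O(q), deontic closure gives O(d).
Premise 3, O(¬h → ¬d), contraposes to O(d → h); with O(d) we get O(h).
Premise 2 is O(h → ¬r); since O(h), deontic closure gives O(¬r).
Applying K to premise 7 (O(¬r → c)) and O(¬r) yields O(c).
With premise 9, O(c → s), the K-axiom yields O(s).
With premise 8, O(s → v), the K-axiom yields O(v).
Premises 1, 10, 11 do not contribute to this derivation.
Hence v is obligatory.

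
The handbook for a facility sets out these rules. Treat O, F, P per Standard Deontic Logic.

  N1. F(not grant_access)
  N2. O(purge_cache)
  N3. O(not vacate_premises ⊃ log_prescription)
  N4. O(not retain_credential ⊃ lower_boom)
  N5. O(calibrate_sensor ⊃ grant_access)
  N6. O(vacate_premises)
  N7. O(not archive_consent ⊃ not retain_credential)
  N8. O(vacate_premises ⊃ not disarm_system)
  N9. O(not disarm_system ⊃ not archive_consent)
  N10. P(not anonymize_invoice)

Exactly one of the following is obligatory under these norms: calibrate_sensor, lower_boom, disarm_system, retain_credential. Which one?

From premise 6 we have O(vacate_premises).
Applying K to premise 8 (O(vacate_premises ⊃ not disarm_system)) and O(vacate_premises) yields O(not disarm_system).
With premise 9, O(not disarm_system ⊃ not archive_consent), the K-axiom yields O(not archive_consent).
Applying K to premise 7 (O(not archive_consent ⊃ not retain_credential)) and O(not archive_consent) yields O(not retain_credential).
From O(not retain_credential) and premise 4, O(not retain_credential ⊃ lower_boom), we obtain O(lower_boom).
So O(lower_boom) holds — lower_boom is obligatory. None of the other listed options is made obligatory by any chain of premises.

lower_boom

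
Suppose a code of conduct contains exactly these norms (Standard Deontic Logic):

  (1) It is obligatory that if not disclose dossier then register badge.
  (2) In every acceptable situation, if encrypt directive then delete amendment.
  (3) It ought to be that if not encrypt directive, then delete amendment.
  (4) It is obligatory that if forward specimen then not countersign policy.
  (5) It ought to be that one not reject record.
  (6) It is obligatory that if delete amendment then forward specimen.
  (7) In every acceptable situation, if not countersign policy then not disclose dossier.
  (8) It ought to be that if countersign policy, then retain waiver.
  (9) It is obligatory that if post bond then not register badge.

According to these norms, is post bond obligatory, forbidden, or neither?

Forbidden

By case analysis on encrypt_directive: premise 2 gives O(encrypt_directive → delete_amendment) and premise 3 gives O(¬encrypt_directive → delete_amendment), so O(delete_amendment) either way.
From O(delete_amendment) and premise 6, O(delete_amendment → forward_specimen), we obtain O(forward_specimen).
With premise 4, O(forward_specimen → ¬countersign_policy), the K-axiom yields O(¬countersign_policy).
Applying K to premise 7 (O(¬countersign_policy → ¬disclose_dossier)) and O(¬countersign_policy) yields O(¬disclose_dossier).
Applying K to premise 1 (O(¬disclose_dossier → register_badge)) and O(¬disclose_dossier) yields O(register_badge).
The contrapositive of premise 9 (O(post_bond → ¬register_badge)) is O(register_badge → ¬post_bond), and O(register_badge) is already established, so O(¬post_bond).
Premises 5, 8 do not contribute to this derivation.
Thus O(¬post_bond), which is F(post_bond): post_bond is forbidden.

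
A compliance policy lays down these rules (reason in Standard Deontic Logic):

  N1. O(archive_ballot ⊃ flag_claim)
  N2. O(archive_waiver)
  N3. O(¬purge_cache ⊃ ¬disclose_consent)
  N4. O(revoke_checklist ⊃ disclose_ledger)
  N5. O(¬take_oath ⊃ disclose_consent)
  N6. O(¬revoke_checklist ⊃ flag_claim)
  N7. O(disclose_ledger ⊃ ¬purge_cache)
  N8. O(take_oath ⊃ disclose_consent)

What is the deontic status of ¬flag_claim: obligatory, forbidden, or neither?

Forbidden

Premises 8 and 5 are O(take_oath ⊃ disclose_consent) and O(¬take_oath ⊃ disclose_consent); every ideal world satisfies take_oath or ¬take_oath, so in either case disclose_consent holds — hence O(disclose_consent).
Premise 3 is O(¬purge_cache ⊃ ¬disclose_consent); contrapositively O(disclose_consent ⊃ purge_cache). Since O(disclose_consent) holds, K gives O(purge_cache).
The contrapositive of premise 7 (O(disclose_ledger ⊃ ¬purge_cache)) is O(purge_cache ⊃ ¬disclose_ledger), and O(purge_cache) is already established, so O(¬disclose_ledger).
Premise 4 is O(revoke_checklist ⊃ disclose_ledger); contrapositively O(¬disclose_ledger ⊃ ¬revoke_checklist). Since O(¬disclose_ledger) holds, K gives O(¬revoke_checklist).
From O(¬revoke_checklist) and premise 6, O(¬revoke_checklist ⊃ flag_claim), we obtain O(flag_claim).
Premises 1, 2 do not contribute to this derivation.
Thus O(flag_claim), which is F(¬flag_claim): ¬flag_claim is forbidden.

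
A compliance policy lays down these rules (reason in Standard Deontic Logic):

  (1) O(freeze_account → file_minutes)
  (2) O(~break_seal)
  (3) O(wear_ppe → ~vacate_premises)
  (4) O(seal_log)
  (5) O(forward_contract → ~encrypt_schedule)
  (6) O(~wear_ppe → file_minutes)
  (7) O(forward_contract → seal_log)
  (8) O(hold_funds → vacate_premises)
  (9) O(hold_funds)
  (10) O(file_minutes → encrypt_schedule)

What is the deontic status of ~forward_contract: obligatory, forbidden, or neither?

Obligatory

From premise 9 we have O(hold_funds).
From O(hold_funds) and premise 8, O(hold_funds → vacate_premises), we obtain O(vacate_premises).
Premise 3 is O(wear_ppe → ~vacate_premises); contrapositively O(vacate_premises → ~wear_ppe). Since O(vacate_premises) holds, K gives O(~wear_ppe).
With premise 6, O(~wear_ppe → file_minutes), the K-axiom yields O(file_minutes).
Premise 10 is O(file_minutes → encrypt_schedule); since O(file_minutes), deontic closure gives O(encrypt_schedule).
Premise 5, O(forward_contract → ~encrypt_schedule), contraposes to O(encrypt_schedule → ~forward_contract); with O(encrypt_schedule) we get O(~forward_contract).
Premises 1, 2, 4, 7 do not contribute to this derivation.
Hence ~forward_contract is obligatory.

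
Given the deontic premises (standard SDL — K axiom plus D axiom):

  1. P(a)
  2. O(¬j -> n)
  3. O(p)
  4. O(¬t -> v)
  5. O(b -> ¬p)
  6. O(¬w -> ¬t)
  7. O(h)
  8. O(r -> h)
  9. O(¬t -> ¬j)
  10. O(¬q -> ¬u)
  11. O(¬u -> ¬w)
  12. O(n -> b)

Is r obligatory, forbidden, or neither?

Premise 8 is O(r -> h); even if O(h) held, inferring O(r) would be affirming the consequent — invalid.
No premise or chain of K-axiom applications forces O(r), and none forces O(¬r). So r is neither obligatory nor forbidden under these norms.

Neither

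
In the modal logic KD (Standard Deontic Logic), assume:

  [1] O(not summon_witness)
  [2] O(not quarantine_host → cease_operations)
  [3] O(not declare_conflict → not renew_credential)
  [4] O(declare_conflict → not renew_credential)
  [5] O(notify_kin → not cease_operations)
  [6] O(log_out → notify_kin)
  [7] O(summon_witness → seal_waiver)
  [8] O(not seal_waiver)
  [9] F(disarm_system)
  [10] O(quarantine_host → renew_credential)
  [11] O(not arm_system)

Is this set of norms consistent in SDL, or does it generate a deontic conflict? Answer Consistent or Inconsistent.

Consistent

Premise 7 is O(summon_witness → seal_waiver), but O(summon_witness) is not derivable from the premises, so it does not yield O(seal_waiver).
So O(seal_waiver) is not derivable, and the apparent clash with O(not seal_waiver) does not arise.
A world satisfying every obligation exists (e.g. arm_system=false, cease_operations=true, declare_conflict=false, disarm_system=false, log_out=false, notify_kin=false, quarantine_host=false, renew_credential=false, seal_waiver=false, summon_witness=false); no atom is both obligatory and forbidden, so the set is consistent.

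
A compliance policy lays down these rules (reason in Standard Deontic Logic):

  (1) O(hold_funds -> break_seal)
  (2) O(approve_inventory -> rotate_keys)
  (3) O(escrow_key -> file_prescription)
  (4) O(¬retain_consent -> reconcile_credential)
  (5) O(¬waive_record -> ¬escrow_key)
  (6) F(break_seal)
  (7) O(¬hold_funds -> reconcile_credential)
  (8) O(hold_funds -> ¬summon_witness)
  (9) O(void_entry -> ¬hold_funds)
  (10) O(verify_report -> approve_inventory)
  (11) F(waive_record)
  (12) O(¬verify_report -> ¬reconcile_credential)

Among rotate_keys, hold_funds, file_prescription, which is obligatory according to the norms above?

F(break_seal) at premise 6 means O(¬break_seal).
The contrapositive of premise 1 (O(hold_funds -> break_seal)) is O(¬break_seal -> ¬hold_funds), and O(¬break_seal) is already established, so O(¬hold_funds).
Applying K to premise 7 (O(¬hold_funds -> reconcile_credential)) and O(¬hold_funds) yields O(reconcile_credential).
The contrapositive of premise 12 (O(¬verify_report -> ¬reconcile_credential)) is O(reconcile_credential -> verify_report), and O(reconcile_credential) is already established, so O(verify_report).
With premise 10, O(verify_report -> approve_inventory), the K-axiom yields O(approve_inventory).
Premise 2 is O(approve_inventory -> rotate_keys); since O(approve_inventory), deontic closure gives O(rotate_keys).
So O(rotate_keys) holds — rotate_keys is obligatory. None of the other listed options is made obligatory by any chain of premises.

rotate_keys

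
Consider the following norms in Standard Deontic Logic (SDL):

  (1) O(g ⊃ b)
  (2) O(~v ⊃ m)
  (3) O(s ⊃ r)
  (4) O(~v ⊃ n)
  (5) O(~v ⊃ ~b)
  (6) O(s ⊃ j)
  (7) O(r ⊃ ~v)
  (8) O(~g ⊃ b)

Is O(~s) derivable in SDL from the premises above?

By case analysis on ~g: premise 8 gives O(~g ⊃ b) and premise 1 gives O(g ⊃ b), so O(b) either way.
Premise 5 is O(~v ⊃ ~b); contrapositively O(b ⊃ v). Since O(b) holds, K gives O(v).
Premise 7 is O(r ⊃ ~v); contrapositively O(v ⊃ ~r). Since O(v) holds, K gives O(~r).
Premise 3, O(s ⊃ r), contraposes to O(~r ⊃ ~s); with O(~r) we get O(~s).
Premises 2, 4, 6 do not contribute to this derivation.
So O(~s) follows.

Yes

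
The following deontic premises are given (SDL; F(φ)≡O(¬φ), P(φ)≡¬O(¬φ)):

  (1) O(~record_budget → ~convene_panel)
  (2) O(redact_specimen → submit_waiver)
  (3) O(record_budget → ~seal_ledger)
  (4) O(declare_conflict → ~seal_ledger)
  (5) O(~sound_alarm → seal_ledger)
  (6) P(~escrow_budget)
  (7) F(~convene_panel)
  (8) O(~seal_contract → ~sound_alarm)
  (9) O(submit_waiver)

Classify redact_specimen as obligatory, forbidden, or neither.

Premise 2 is O(redact_specimen → submit_waiver); even if O(submit_waiver) held, inferring O(redact_specimen) would be affirming the consequent — invalid.
No premise or chain of K-axiom applications forces O(redact_specimen), and none forces O(~redact_specimen). So redact_specimen is neither obligatory nor forbidden under these norms.

Neither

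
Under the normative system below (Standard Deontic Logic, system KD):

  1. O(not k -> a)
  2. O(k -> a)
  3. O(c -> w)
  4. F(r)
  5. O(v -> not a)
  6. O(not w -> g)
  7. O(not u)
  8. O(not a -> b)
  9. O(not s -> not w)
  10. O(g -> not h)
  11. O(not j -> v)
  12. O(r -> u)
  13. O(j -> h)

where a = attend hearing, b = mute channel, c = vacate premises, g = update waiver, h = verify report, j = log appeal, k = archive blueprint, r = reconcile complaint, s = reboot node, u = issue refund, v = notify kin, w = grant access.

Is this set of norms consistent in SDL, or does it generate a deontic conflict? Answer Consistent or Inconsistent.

Premise 12 is O(r -> u), but O(r) is not derivable from the premises, so it does not yield O(u).
So O(u) is not derivable, and the apparent clash with O(not u) does not arise.
A world satisfying every obligation exists (e.g. a=true, b=false, c=false, g=false, h=true, j=true, k=false, r=false, s=true, u=false, v=false, w=true); no atom is both obligatory and forbidden, so the set is consistent.

Consistent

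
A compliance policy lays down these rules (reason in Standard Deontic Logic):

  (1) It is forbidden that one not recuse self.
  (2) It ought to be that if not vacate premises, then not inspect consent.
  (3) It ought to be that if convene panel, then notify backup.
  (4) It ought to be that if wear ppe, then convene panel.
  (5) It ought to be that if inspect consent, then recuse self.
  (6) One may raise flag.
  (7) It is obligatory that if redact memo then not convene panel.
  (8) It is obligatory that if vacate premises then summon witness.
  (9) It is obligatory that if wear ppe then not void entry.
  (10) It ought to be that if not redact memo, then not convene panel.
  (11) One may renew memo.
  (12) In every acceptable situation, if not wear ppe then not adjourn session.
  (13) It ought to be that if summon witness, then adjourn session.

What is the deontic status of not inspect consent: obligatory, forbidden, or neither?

Premises 7 and 10 cover both cases: O(redact_memo → ¬convene_panel) and O(¬redact_memo → ¬convene_panel). Since redact_memo ∨ ¬redact_memo is a tautology, O(¬convene_panel) follows.
The contrapositive of premise 4 (O(wear_ppe → convene_panel)) is O(¬convene_panel → ¬wear_ppe), and O(¬convene_panel) is already established, so O(¬wear_ppe).
From O(¬wear_ppe) and premise 12, O(¬wear_ppe → ¬adjourn_session), we obtain O(¬adjourn_session).
The contrapositive of premise 13 (O(summon_witness → adjourn_session)) is O(¬adjourn_session → ¬summon_witness), and O(¬adjourn_session) is already established, so O(¬summon_witness).
The contrapositive of premise 8 (O(vacate_premises → summon_witness)) is O(¬summon_witness → ¬vacate_premises), and O(¬summon_witness) is already established, so O(¬vacate_premises).
From O(¬vacate_premises) and premise 2, O(¬vacate_premises → ¬inspect_consent), we obtain O(¬inspect_consent).
Premises 1, 3, 5, 6, 9, 11 do not contribute to this derivation.
Hence ¬inspect_consent is obligatory.

Obligatory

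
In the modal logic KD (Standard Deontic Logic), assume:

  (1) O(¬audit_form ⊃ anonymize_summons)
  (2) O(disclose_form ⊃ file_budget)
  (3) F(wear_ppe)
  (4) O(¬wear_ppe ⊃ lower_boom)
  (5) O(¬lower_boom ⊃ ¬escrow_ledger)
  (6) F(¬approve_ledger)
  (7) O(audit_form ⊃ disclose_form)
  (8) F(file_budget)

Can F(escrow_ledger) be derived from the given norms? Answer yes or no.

No

Premise 5 is O(¬lower_boom ⊃ ¬escrow_ledger), but O(¬lower_boom) is not derivable from the premises, so it does not yield O(¬escrow_ledger).
No other premise forces O(¬escrow_ledger). An ideal world satisfying every premise can still have escrow_ledger true, so F(escrow_ledger) is not derivable.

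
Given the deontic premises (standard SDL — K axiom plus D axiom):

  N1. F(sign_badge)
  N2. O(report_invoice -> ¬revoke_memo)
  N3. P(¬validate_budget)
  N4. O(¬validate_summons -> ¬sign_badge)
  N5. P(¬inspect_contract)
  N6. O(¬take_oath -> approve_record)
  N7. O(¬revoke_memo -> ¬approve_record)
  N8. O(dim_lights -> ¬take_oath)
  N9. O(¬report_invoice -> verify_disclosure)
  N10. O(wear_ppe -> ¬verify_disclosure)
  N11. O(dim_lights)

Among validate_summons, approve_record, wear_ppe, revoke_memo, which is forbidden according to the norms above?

Premise 11 states O(dim_lights) outright.
With premise 8, O(dim_lights -> ¬take_oath), the K-axiom yields O(¬take_oath).
From O(¬take_oath) and premise 6, O(¬take_oath -> approve_record), we obtain O(approve_record).
Premise 7, O(¬revoke_memo -> ¬approve_record), contraposes to O(approve_record -> revoke_memo); with O(approve_record) we get O(revoke_memo).
Premise 2, O(report_invoice -> ¬revoke_memo), contraposes to O(revoke_memo -> ¬report_invoice); with O(revoke_memo) we get O(¬report_invoice).
With premise 9, O(¬report_invoice -> verify_disclosure), the K-axiom yields O(verify_disclosure).
The contrapositive of premise 10 (O(wear_ppe -> ¬verify_disclosure)) is O(verify_disclosure -> ¬wear_ppe), and O(verify_disclosure) is already established, so O(¬wear_ppe).
So O(¬wear_ppe) holds, i.e. wear_ppe is forbidden. None of the other listed options is forbidden under the premises.

wear_ppe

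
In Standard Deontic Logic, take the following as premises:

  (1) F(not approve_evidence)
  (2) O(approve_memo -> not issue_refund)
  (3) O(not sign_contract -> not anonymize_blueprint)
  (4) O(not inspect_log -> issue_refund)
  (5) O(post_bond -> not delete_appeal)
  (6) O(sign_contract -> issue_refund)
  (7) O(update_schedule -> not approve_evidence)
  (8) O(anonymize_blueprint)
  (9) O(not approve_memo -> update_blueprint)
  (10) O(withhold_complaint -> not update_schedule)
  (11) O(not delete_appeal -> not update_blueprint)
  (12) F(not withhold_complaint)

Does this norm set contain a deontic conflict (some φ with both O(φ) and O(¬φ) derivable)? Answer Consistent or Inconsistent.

Consistent

Premise 7 is O(update_schedule -> not approve_evidence), but O(update_schedule) is not derivable from the premises, so it does not yield O(not approve_evidence).
So O(not approve_evidence) is not derivable, and the apparent clash with O(approve_evidence) does not arise.
A world satisfying every obligation exists (e.g. anonymize_blueprint=true, approve_evidence=true, approve_memo=false, delete_appeal=true, inspect_log=false, issue_refund=true, post_bond=false, sign_contract=true, update_blueprint=true, update_schedule=false, withhold_complaint=true); no atom is both obligatory and forbidden, so the set is consistent.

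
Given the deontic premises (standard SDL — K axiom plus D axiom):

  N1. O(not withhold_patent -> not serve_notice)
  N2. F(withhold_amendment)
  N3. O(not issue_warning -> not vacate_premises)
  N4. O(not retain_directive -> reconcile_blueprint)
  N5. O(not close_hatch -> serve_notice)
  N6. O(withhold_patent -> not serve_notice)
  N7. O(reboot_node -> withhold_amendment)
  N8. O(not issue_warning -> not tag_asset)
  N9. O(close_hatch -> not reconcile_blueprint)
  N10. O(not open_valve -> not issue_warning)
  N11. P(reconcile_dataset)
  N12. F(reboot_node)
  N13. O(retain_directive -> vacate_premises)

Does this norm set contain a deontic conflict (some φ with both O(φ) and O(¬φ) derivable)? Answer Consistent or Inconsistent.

Premise 7 is O(reboot_node -> withhold_amendment), but O(reboot_node) is not derivable from the premises, so it does not yield O(withhold_amendment).
So O(withhold_amendment) is not derivable, and the apparent clash with O(not withhold_amendment) does not arise.
A world satisfying every obligation exists (e.g. close_hatch=true, issue_warning=true, open_valve=true, reboot_node=false, reconcile_blueprint=false, reconcile_dataset=false, retain_directive=true, serve_notice=false, tag_asset=false, vacate_premises=true, withhold_amendment=false, withhold_patent=false); no atom is both obligatory and forbidden, so the set is consistent.

Consistent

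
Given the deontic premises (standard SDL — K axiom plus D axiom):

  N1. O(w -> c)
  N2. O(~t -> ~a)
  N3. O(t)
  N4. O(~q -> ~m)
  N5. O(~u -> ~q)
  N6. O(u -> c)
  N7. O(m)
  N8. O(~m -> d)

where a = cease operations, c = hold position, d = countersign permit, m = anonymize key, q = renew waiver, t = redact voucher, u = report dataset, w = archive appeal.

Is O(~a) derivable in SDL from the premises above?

No

Premise 2 is O(~t -> ~a), but O(~t) is not derivable from the premises, so it does not yield O(~a).
No other premise forces O(~a). An ideal world satisfying every premise can still have ~a false, so O(~a) is not derivable.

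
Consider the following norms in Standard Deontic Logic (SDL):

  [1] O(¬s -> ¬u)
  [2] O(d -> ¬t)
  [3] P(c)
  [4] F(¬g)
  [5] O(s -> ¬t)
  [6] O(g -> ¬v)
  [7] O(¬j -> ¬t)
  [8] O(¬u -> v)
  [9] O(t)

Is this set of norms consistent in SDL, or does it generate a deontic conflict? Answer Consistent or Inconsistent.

Premise 4, F(¬g), is equivalent to O(g).
Premise 6 is O(g -> ¬v); since O(g), deontic closure gives O(¬v).
The contrapositive of premise 8 (O(¬u -> v)) is O(¬v -> u), and O(¬v) is already established, so O(u).
Premise 1, O(¬s -> ¬u), contraposes to O(u -> s); with O(u) we get O(s).
Applying K to premise 5 (O(s -> ¬t)) and O(s) yields O(¬t).
Yet premise 9 states O(t).
We now have both O(¬t) and O(t) — t is simultaneously obligatory and forbidden, violating the D-axiom.

Inconsistent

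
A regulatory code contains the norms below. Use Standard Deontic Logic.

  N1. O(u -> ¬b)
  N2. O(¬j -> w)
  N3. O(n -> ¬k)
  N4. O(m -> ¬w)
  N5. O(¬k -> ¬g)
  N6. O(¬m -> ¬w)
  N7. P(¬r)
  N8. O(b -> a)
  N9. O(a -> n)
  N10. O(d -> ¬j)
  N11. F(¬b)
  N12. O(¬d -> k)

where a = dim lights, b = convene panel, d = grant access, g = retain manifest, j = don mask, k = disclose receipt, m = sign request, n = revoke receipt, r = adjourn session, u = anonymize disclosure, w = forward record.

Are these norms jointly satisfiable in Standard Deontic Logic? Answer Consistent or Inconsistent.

Premises 4 and 6 cover both cases: O(m -> ¬w) and O(¬m -> ¬w). Since m ∨ ¬m is a tautology, O(¬w) follows.
The contrapositive of premise 2 (O(¬j -> w)) is O(¬w -> j), and O(¬w) is already established, so O(j).
Premise 10, O(d -> ¬j), contraposes to O(j -> ¬d); with O(j) we get O(¬d).
Premise 12 is O(¬d -> k); since O(¬d), deontic closure gives O(k).
Premise 3, O(n -> ¬k), contraposes to O(k -> ¬n); with O(k) we get O(¬n).
Premise 9, O(a -> n), contraposes to O(¬n -> ¬a); with O(¬n) we get O(¬a).
Premise 8 is O(b -> a); contrapositively O(¬a -> ¬b). Since O(¬a) holds, K gives O(¬b).
Yet premise 11 is F(¬b), i.e. O(b).
We now have both O(¬b) and O(b) — b is simultaneously obligatory and forbidden, violating the D-axiom.

Inconsistent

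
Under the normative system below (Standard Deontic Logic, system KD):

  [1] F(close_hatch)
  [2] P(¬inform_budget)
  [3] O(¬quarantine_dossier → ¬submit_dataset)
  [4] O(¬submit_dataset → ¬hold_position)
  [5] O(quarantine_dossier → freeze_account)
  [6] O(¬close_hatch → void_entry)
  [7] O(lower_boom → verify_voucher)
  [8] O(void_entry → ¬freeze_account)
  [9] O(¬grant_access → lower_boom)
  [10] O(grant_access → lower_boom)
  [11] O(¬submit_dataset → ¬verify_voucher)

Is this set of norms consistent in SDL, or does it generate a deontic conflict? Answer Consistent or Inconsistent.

By case analysis on ¬grant_access: premise 9 gives O(¬grant_access → lower_boom) and premise 10 gives O(grant_access → lower_boom), so O(lower_boom) either way.
From O(lower_boom) and premise 7, O(lower_boom → verify_voucher), we obtain O(verify_voucher).
The contrapositive of premise 11 (O(¬submit_dataset → ¬verify_voucher)) is O(verify_voucher → submit_dataset), and O(verify_voucher) is already established, so O(submit_dataset).
Premise 3 is O(¬quarantine_dossier → ¬submit_dataset); contrapositively O(submit_dataset → quarantine_dossier). Since O(submit_dataset) holds, K gives O(quarantine_dossier).
With premise 5, O(quarantine_dossier → freeze_account), the K-axiom yields O(freeze_account).
The contrapositive of premise 8 (O(void_entry → ¬freeze_account)) is O(freeze_account → ¬void_entry), and O(freeze_account) is already established, so O(¬void_entry).
Premise 6, O(¬close_hatch → void_entry), contraposes to O(¬void_entry → close_hatch); with O(¬void_entry) we get O(close_hatch).
But premise 1, F(close_hatch), means O(¬close_hatch).
We now have both O(close_hatch) and O(¬close_hatch) — close_hatch is simultaneously obligatory and forbidden, violating the D-axiom.

Inconsistent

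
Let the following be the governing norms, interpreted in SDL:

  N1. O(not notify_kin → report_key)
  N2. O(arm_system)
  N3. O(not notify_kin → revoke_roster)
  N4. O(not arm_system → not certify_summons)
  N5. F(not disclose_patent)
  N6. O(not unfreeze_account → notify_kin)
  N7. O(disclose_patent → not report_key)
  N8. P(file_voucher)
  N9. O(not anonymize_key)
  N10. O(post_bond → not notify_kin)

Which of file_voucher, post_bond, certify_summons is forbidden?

post_bond

Premise 5 is F(not disclose_patent), i.e. O(disclose_patent).
Premise 7 is O(disclose_patent → not report_key); since O(disclose_patent), deontic closure gives O(not report_key).
The contrapositive of premise 1 (O(not notify_kin → report_key)) is O(not report_key → notify_kin), and O(not report_key) is already established, so O(notify_kin).
The contrapositive of premise 10 (O(post_bond → not notify_kin)) is O(notify_kin → not post_bond), and O(notify_kin) is already established, so O(not post_bond).
So O(not post_bond) holds, i.e. post_bond is forbidden. None of the other listed options is forbidden under the premises.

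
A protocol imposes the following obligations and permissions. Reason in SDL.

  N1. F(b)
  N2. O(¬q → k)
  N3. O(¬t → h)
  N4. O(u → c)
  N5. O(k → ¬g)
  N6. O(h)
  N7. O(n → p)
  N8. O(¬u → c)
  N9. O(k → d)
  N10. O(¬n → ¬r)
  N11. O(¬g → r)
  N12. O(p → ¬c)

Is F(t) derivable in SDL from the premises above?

Premise 3 is O(¬t → h); even if O(h) held, inferring O(¬t) would be affirming the consequent — invalid.
No other premise forces O(¬t). An ideal world satisfying every premise can still have t true, so F(t) is not derivable.

No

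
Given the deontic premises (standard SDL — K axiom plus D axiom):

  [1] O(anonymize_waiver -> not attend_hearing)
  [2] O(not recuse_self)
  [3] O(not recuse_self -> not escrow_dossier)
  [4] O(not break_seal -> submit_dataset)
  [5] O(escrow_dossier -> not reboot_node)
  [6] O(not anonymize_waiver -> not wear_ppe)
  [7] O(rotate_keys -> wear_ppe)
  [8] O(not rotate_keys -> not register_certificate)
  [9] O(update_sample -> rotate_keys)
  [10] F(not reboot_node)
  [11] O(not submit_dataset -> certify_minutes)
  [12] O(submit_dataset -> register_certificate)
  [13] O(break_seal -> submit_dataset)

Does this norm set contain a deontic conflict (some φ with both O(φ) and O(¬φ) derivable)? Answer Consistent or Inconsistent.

Consistent

Premise 5 is O(escrow_dossier -> not reboot_node), but O(escrow_dossier) is not derivable from the premises, so it does not yield O(not reboot_node).
So O(not reboot_node) is not derivable, and the apparent clash with O(reboot_node) does not arise.
A world satisfying every obligation exists (e.g. anonymize_waiver=true, attend_hearing=false, break_seal=false, certify_minutes=false, escrow_dossier=false, reboot_node=true, recuse_self=false, register_certificate=true, rotate_keys=true, submit_dataset=true, update_sample=false, wear_ppe=true); no atom is both obligatory and forbidden, so the set is consistent.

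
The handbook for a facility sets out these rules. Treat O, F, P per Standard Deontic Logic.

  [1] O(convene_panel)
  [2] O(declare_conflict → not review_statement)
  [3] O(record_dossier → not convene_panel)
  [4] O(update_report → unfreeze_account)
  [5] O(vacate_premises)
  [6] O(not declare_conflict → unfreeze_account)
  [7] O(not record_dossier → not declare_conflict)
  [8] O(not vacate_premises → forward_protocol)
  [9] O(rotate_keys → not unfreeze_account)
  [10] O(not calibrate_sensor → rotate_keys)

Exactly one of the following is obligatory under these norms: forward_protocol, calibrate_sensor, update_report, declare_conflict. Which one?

Premise 1 gives O(convene_panel).
Premise 3, O(record_dossier → not convene_panel), contraposes to O(convene_panel → not record_dossier); with O(convene_panel) we get O(not record_dossier).
Applying K to premise 7 (O(not record_dossier → not declare_conflict)) and O(not record_dossier) yields O(not declare_conflict).
With premise 6, O(not declare_conflict → unfreeze_account), the K-axiom yields O(unfreeze_account).
Premise 9, O(rotate_keys → not unfreeze_account), contraposes to O(unfreeze_account → not rotate_keys); with O(unfreeze_account) we get O(not rotate_keys).
Premise 10, O(not calibrate_sensor → rotate_keys), contraposes to O(not rotate_keys → calibrate_sensor); with O(not rotate_keys) we get O(calibrate_sensor).
So O(calibrate_sensor) holds — calibrate_sensor is obligatory. None of the other listed options is made obligatory by any chain of premises.

calibrate_sensor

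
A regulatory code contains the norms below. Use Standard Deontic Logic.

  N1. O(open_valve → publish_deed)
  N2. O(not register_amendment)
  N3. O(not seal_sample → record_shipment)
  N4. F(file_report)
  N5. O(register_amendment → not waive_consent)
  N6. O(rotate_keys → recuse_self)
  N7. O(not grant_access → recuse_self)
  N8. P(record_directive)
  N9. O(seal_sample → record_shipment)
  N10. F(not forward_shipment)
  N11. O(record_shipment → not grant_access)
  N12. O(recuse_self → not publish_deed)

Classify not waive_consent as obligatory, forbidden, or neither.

Neither

Premise 5 is O(register_amendment → not waive_consent), but O(register_amendment) is not derivable from the premises, so it does not yield O(not waive_consent).
No premise or chain of K-axiom applications forces O(not waive_consent), and none forces O(waive_consent). So not waive_consent is neither obligatory nor forbidden under these norms.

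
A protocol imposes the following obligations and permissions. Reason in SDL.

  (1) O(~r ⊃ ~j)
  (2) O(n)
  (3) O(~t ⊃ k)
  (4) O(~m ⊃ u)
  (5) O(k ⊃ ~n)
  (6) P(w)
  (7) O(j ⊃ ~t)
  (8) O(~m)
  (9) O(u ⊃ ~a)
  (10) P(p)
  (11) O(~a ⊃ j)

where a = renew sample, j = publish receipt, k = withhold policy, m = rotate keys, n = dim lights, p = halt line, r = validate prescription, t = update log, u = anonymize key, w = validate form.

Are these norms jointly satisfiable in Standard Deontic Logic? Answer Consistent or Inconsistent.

Inconsistent

Premise 2 states O(n) outright.
The contrapositive of premise 5 (O(k ⊃ ~n)) is O(n ⊃ ~k), and O(n) is already established, so O(~k).
Premise 3 is O(~t ⊃ k); contrapositively O(~k ⊃ t). Since O(~k) holds, K gives O(t).
Premise 7 is O(j ⊃ ~t); contrapositively O(t ⊃ ~j). Since O(t) holds, K gives O(~j).
The contrapositive of premise 11 (O(~a ⊃ j)) is O(~j ⊃ a), and O(~j) is already established, so O(a).
Premise 9, O(u ⊃ ~a), contraposes to O(a ⊃ ~u); with O(a) we get O(~u).
Premise 4 is O(~m ⊃ u); contrapositively O(~u ⊃ m). Since O(~u) holds, K gives O(m).
Yet premise 8 states O(~m).
We now have both O(m) and O(~m) — m is simultaneously obligatory and forbidden, violating the D-axiom.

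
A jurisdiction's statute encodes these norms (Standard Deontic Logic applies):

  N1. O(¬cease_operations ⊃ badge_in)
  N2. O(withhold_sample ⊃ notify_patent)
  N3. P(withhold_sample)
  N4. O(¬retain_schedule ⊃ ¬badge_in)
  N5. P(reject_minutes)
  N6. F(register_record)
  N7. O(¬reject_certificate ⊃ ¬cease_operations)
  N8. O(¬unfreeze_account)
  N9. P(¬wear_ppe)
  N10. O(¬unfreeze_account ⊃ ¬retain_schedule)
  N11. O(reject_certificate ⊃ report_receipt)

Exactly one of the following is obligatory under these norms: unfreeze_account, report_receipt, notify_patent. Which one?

report_receipt

From premise 8 we have O(¬unfreeze_account).
Premise 10 is O(¬unfreeze_account ⊃ ¬retain_schedule); since O(¬unfreeze_account), deontic closure gives O(¬retain_schedule).
With premise 4, O(¬retain_schedule ⊃ ¬badge_in), the K-axiom yields O(¬badge_in).
Premise 1 is O(¬cease_operations ⊃ badge_in); contrapositively O(¬badge_in ⊃ cease_operations). Since O(¬badge_in) holds, K gives O(cease_operations).
Premise 7 is O(¬reject_certificate ⊃ ¬cease_operations); contrapositively O(cease_operations ⊃ reject_certificate). Since O(cease_operations) holds, K gives O(reject_certificate).
With premise 11, O(reject_certificate ⊃ report_receipt), the K-axiom yields O(report_receipt).
So O(report_receipt) holds — report_receipt is obligatory. None of the other listed options is made obligatory by any chain of premises.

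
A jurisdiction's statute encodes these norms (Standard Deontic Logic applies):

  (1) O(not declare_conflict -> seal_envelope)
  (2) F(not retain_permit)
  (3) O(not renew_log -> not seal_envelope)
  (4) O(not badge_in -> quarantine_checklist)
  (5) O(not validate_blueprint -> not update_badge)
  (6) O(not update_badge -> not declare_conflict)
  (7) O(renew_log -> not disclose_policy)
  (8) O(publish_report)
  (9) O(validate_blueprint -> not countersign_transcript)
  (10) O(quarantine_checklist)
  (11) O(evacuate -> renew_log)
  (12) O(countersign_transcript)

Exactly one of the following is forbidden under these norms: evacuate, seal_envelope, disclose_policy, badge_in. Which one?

disclose_policy

Premise 12 states O(countersign_transcript) outright.
Premise 9 is O(validate_blueprint -> not countersign_transcript); contrapositively O(countersign_transcript -> not validate_blueprint). Since O(countersign_transcript) holds, K gives O(not validate_blueprint).
Premise 5 is O(not validate_blueprint -> not update_badge); since O(not validate_blueprint), deontic closure gives O(not update_badge).
Applying K to premise 6 (O(not update_badge -> not declare_conflict)) and O(not update_badge) yields O(not declare_conflict).
From O(not declare_conflict) and premise 1, O(not declare_conflict -> seal_envelope), we obtain O(seal_envelope).
Premise 3, O(not renew_log -> not seal_envelope), contraposes to O(seal_envelope -> renew_log); with O(seal_envelope) we get O(renew_log).
Premise 7 is O(renew_log -> not disclose_policy); since O(renew_log), deontic closure gives O(not disclose_policy).
So O(not disclose_policy) holds, i.e. disclose_policy is forbidden. None of the other listed options is forbidden under the premises.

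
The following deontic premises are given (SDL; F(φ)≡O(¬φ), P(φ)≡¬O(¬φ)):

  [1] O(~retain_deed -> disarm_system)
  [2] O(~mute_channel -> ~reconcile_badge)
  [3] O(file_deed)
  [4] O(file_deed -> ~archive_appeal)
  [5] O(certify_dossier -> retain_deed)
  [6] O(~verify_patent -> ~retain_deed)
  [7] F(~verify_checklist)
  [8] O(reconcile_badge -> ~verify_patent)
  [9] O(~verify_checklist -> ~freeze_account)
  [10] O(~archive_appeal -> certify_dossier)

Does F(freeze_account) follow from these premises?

Premise 9 is O(~verify_checklist -> ~freeze_account), but O(~verify_checklist) is not derivable from the premises, so it does not yield O(~freeze_account).
No other premise forces O(~freeze_account). An ideal world satisfying every premise can still have freeze_account true, so F(freeze_account) is not derivable.

No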